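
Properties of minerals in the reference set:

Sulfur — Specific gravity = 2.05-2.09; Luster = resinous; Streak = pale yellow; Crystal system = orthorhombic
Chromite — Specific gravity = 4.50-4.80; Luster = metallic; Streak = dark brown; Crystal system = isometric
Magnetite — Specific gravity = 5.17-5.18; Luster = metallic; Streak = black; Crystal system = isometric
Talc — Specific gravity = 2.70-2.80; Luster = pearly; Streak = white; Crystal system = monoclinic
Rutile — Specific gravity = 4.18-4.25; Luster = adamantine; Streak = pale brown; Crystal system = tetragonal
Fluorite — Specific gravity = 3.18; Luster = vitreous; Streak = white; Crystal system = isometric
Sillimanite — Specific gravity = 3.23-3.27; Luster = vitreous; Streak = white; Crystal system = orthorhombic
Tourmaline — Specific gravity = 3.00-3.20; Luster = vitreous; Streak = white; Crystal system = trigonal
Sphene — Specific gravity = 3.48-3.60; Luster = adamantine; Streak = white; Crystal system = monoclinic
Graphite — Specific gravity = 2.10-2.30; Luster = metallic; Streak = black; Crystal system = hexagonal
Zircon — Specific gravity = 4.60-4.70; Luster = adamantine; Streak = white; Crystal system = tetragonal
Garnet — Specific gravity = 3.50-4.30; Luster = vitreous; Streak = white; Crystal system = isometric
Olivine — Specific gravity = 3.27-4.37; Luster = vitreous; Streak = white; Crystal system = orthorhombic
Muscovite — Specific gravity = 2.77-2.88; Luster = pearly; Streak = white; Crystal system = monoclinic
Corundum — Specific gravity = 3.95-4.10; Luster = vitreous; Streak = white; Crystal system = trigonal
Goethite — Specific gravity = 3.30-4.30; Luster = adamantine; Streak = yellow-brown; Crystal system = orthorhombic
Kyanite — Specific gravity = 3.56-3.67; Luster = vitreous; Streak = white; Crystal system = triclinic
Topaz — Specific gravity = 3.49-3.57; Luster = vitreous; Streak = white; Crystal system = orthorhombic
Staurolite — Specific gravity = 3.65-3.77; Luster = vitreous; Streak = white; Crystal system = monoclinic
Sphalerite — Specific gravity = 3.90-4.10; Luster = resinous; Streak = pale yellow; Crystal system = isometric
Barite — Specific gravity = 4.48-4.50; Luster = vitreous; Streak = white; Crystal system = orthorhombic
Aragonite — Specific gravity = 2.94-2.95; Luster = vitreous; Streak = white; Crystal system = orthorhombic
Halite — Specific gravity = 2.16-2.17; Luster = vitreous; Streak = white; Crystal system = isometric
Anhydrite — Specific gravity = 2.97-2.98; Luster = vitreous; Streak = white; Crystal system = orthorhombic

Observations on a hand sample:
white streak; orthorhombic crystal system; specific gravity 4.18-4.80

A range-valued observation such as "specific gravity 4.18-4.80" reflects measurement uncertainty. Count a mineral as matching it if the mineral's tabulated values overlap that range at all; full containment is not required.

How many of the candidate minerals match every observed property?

White streak — Talc, Fluorite, Sillimanite, Tourmaline, Sphene, Zircon, Garnet, Olivine, Muscovite, Corundum, Kyanite, Topaz, Staurolite, Barite, Aragonite, Halite, Anhydrite remain.
Orthorhombic crystal system — Sillimanite, Olivine, Topaz, Barite, Aragonite, Anhydrite remain.
Specific gravity 4.18-4.80 — narrows the field to Olivine, Barite.
Remaining candidates: Barite, Olivine.
That is 2 minerals.

2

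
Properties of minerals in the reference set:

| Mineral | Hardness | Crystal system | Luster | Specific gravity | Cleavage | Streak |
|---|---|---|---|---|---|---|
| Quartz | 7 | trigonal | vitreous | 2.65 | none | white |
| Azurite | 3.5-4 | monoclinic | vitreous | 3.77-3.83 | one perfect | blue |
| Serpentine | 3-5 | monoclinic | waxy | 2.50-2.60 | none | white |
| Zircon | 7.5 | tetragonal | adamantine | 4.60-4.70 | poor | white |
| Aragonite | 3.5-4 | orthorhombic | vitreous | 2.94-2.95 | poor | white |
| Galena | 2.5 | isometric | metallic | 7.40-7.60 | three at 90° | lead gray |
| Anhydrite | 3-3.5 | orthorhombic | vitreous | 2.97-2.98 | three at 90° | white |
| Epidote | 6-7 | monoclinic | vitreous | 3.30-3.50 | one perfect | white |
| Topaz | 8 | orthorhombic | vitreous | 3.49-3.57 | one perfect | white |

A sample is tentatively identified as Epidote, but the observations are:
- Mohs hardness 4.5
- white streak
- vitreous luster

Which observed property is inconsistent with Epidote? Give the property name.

hardness

Mohs hardness 4.5: Epidote has hardness 6-7 — does not match.
White streak: Epidote has white streak — consistent.
Vitreous luster: Epidote has vitreous luster — consistent.
Everything matches except the hardness.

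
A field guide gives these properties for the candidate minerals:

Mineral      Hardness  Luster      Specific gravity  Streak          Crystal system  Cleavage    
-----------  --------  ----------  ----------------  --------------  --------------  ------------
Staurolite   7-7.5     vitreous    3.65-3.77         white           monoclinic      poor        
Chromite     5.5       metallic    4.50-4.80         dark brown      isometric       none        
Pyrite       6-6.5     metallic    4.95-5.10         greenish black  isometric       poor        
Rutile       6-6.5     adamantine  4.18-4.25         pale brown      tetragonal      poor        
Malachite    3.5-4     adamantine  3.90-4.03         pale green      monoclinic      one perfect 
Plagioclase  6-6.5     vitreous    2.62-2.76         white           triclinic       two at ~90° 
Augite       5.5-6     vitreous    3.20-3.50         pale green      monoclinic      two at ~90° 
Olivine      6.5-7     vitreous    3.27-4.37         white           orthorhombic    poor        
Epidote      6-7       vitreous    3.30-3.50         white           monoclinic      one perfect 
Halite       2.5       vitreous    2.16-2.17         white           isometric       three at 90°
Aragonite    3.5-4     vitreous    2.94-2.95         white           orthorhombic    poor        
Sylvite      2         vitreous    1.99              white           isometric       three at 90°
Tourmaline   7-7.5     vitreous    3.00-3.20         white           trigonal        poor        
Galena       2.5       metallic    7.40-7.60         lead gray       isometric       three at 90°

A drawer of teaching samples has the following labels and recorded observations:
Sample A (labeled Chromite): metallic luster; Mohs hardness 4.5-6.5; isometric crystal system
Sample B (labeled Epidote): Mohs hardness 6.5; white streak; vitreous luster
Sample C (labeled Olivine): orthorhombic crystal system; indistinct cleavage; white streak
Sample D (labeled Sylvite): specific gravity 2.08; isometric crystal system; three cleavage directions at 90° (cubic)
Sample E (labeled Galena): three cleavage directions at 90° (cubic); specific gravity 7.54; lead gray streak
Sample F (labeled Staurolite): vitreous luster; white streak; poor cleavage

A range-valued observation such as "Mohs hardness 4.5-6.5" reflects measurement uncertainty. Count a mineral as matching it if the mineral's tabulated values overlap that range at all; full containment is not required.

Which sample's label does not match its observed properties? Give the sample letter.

Sample A: all recorded properties match Chromite.
Sample B: all recorded properties match Epidote.
Sample C: all recorded properties match Olivine.
Sample D: specific gravity 2.08 is outside the reference for Sylvite (SG 1.99) — mislabeled.
Sample E: all recorded properties match Galena.
Sample F: all recorded properties match Staurolite.
Only sample D is inconsistent with its label.

D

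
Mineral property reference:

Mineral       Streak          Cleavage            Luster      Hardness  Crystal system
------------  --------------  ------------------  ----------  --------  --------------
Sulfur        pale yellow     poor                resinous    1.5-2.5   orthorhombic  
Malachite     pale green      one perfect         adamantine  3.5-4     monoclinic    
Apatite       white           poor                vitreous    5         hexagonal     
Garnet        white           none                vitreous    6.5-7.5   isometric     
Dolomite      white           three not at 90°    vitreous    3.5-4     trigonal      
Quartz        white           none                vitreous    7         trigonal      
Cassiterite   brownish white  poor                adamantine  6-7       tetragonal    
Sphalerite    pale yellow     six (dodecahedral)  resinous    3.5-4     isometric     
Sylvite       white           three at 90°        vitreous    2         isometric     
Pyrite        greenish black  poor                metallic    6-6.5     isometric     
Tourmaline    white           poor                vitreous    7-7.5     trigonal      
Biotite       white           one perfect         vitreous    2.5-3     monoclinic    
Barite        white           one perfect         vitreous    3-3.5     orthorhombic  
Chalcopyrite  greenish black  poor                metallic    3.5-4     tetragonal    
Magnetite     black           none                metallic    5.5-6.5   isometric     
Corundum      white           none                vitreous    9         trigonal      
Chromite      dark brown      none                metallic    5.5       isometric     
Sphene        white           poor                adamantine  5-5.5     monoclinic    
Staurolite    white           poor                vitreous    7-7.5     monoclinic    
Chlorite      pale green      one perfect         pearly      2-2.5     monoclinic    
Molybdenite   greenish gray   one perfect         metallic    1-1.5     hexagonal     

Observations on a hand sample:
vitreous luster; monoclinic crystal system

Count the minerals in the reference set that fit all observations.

Vitreous luster: narrows the field to Apatite, Garnet, Dolomite, Quartz, Sylvite, Tourmaline, Biotite, Barite, Corundum, Staurolite.
Monoclinic crystal system: Biotite, Staurolite remain.
Remaining candidates: Biotite, Staurolite.
That is 2 minerals.

2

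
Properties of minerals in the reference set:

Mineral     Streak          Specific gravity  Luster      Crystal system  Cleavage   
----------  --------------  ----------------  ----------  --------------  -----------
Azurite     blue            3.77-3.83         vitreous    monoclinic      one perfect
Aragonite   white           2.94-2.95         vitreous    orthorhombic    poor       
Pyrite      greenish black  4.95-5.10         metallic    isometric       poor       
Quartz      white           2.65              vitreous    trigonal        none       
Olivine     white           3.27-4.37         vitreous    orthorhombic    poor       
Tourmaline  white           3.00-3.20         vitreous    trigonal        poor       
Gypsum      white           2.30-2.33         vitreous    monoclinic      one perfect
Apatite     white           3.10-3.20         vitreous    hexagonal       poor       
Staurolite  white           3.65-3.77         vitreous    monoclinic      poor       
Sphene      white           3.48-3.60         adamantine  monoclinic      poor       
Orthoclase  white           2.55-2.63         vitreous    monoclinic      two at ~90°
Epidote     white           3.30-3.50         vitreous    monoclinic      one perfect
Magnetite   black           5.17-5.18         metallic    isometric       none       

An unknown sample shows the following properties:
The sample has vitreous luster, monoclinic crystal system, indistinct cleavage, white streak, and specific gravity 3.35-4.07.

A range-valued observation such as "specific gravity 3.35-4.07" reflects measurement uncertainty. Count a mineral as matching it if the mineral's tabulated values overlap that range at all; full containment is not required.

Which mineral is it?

Vitreous luster is inconsistent with Pyrite, Sphene, Magnetite.
Monoclinic crystal system is inconsistent with Aragonite, Quartz, Olivine, Tourmaline, Apatite.
Indistinct cleavage: only Staurolite remains.
White streak: consistent with all remaining minerals.
Specific gravity 3.35-4.07: no further eliminations.
The only mineral consistent with every observation is Staurolite.

Staurolite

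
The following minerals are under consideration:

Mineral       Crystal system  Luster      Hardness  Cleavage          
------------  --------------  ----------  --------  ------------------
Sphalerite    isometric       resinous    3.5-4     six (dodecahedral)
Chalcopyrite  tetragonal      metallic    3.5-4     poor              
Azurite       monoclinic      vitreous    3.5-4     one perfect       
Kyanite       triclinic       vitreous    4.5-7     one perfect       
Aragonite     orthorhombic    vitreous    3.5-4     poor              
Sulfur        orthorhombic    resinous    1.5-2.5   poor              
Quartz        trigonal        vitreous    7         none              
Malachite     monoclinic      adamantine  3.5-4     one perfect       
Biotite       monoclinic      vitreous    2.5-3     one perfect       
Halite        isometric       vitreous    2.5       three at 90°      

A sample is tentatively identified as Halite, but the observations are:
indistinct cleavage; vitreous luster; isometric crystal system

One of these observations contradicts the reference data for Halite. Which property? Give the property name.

Indistinct cleavage: Halite has cleavage three at 90° — outside the reference range.
Vitreous luster: Halite has vitreous luster — agrees.
Isometric crystal system: Halite has isometric system — agrees.
Only the cleavage is inconsistent.

cleavage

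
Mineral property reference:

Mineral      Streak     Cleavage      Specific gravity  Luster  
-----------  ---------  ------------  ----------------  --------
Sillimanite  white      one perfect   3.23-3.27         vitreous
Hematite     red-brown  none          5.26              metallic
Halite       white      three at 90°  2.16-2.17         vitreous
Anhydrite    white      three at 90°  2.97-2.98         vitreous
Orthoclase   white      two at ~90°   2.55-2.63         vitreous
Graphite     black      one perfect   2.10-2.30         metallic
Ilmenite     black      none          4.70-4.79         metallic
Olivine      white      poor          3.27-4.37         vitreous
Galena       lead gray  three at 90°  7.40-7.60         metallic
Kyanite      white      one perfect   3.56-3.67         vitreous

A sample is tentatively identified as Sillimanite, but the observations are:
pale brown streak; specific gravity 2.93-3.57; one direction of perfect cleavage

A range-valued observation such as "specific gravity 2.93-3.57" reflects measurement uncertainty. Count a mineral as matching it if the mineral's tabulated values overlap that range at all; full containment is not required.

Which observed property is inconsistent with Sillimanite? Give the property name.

Pale brown streak: Sillimanite has white streak — does not match.
Specific gravity 2.93-3.57: Sillimanite has SG 3.23-3.27 — agrees.
One direction of perfect cleavage: Sillimanite has cleavage one perfect — agrees.
The streak is the one property that does not fit.

streak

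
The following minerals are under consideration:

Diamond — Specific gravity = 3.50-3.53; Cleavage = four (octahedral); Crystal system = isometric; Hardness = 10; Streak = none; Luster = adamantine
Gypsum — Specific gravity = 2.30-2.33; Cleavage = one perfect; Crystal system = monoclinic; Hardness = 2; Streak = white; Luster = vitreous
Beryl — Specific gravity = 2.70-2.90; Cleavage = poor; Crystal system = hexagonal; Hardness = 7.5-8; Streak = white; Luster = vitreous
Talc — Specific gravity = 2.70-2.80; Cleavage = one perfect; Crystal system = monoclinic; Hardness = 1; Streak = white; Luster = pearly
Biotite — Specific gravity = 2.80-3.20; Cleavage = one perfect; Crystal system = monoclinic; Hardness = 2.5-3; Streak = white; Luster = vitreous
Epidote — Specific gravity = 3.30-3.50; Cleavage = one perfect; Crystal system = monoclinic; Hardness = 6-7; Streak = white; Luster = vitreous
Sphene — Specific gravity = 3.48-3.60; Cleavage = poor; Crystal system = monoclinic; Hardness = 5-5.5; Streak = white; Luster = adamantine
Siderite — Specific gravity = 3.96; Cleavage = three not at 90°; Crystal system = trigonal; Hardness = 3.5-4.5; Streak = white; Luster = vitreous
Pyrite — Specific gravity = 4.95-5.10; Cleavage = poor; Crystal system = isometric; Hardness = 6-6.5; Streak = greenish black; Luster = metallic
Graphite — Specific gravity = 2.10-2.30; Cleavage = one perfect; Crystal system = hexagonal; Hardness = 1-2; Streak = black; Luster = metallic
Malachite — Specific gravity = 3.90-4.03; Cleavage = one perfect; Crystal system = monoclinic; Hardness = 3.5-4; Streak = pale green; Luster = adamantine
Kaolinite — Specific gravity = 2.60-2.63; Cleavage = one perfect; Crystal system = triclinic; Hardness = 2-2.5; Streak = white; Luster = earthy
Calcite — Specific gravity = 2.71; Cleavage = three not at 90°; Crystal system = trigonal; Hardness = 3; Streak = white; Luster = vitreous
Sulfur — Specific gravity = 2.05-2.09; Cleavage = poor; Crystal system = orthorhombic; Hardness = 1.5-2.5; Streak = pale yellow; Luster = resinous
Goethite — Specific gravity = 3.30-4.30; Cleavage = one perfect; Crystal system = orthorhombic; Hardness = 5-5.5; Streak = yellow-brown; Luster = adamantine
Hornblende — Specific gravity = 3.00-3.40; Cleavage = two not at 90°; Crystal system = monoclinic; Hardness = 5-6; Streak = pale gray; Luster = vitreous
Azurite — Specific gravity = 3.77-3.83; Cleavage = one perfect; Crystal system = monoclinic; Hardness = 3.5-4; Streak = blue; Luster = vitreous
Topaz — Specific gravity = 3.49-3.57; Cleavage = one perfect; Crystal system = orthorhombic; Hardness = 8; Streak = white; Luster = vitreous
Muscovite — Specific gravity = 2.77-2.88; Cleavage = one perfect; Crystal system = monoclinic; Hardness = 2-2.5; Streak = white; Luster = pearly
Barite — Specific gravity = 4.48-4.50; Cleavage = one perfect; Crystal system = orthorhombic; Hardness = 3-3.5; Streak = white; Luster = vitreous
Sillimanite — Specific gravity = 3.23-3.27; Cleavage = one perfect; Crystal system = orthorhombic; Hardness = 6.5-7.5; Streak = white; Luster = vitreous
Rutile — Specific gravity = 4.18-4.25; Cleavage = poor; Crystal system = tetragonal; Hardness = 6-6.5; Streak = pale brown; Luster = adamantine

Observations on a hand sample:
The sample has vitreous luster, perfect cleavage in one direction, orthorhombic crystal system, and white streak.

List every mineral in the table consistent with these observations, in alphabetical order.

Barite, Sillimanite, Topaz

Vitreous luster — narrows the field to Gypsum, Beryl, Biotite, Epidote, Siderite, Calcite, Hornblende, Azurite, Topaz, Barite, Sillimanite.
Perfect cleavage in one direction excludes Beryl, Siderite, Calcite, Hornblende.
Orthorhombic crystal system — only Topaz, Barite, Sillimanite remain.
White streak — no further eliminations.
The minerals that satisfy all observations are Barite, Sillimanite, Topaz.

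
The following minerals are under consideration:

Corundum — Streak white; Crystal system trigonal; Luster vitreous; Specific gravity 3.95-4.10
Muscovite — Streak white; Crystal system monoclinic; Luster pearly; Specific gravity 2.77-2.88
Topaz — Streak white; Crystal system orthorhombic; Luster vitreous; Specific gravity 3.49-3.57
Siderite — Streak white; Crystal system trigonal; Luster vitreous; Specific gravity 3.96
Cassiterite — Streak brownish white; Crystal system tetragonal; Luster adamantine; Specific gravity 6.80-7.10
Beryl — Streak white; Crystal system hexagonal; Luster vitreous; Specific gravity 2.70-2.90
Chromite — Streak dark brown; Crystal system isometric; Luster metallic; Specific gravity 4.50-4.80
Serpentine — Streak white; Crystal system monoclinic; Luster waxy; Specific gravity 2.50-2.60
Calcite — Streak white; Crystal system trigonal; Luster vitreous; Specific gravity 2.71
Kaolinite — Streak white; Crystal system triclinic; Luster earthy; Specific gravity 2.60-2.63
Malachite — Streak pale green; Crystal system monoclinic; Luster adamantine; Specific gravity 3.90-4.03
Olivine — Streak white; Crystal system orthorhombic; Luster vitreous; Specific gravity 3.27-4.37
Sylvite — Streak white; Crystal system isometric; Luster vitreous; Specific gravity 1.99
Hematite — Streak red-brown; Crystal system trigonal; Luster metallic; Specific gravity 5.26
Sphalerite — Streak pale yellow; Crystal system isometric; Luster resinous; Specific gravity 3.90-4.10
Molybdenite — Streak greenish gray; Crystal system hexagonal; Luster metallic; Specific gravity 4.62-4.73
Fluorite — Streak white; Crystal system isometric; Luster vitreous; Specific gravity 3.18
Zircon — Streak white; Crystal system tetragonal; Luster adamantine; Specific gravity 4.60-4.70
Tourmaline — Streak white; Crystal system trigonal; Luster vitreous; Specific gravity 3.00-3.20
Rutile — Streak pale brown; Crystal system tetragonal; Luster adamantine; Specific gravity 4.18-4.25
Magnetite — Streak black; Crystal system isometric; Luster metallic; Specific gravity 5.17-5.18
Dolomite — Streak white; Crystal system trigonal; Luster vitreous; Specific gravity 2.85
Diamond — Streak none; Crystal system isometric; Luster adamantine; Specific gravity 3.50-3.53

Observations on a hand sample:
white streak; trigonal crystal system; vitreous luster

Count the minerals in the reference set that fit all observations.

5

White streak — Corundum, Muscovite, Topaz, Siderite, Beryl, Serpentine, Calcite, Kaolinite, Olivine, Sylvite, Fluorite, Zircon, Tourmaline, Dolomite remain.
Trigonal crystal system — narrows the field to Corundum, Siderite, Calcite, Tourmaline, Dolomite.
Vitreous luster — every remaining candidate is consistent.
Remaining candidates: Calcite, Corundum, Dolomite, Siderite, Tourmaline.
That is 5 minerals.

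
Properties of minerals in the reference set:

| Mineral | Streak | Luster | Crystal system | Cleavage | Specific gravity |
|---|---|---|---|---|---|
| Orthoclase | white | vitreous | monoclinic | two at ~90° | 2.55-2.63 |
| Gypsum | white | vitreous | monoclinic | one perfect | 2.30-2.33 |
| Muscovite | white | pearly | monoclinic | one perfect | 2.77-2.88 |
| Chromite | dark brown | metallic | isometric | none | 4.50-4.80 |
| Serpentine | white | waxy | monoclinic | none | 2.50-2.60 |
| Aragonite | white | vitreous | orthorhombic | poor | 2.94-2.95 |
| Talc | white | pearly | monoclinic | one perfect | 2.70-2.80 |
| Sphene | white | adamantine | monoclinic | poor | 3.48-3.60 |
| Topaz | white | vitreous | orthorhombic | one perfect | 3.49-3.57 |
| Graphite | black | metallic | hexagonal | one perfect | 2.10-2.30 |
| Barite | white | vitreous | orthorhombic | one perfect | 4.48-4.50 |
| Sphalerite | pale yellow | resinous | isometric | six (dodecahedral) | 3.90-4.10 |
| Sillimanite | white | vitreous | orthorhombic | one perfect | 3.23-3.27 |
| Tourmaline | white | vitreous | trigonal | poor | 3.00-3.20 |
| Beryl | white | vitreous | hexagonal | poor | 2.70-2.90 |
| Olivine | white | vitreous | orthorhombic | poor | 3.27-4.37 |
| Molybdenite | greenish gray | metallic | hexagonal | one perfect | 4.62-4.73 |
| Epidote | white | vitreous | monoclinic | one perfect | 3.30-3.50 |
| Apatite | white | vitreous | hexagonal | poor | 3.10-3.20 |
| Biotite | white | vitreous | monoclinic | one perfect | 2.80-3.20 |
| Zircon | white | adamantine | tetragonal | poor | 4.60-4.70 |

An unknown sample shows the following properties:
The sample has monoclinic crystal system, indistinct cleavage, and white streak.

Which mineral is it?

Sphene

Monoclinic crystal system — Orthoclase, Gypsum, Muscovite, Serpentine, Talc, Sphene, Epidote, Biotite remain.
Indistinct cleavage — narrows the field to Sphene.
White streak — consistent with all remaining minerals.
The only mineral consistent with every observation is Sphene.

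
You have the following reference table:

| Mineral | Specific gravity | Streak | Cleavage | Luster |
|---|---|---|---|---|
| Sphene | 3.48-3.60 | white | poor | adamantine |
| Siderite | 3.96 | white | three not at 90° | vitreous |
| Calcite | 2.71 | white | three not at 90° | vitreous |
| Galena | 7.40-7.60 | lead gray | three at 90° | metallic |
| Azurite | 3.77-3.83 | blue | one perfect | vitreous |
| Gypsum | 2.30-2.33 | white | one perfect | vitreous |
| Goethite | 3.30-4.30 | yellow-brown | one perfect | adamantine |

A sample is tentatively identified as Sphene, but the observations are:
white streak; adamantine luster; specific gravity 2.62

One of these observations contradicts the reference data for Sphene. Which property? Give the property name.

specific gravity

White streak: Sphene has white streak — matches.
Adamantine luster: Sphene has adamantine luster — matches.
Specific gravity 2.62: Sphene has SG 3.48-3.60 — outside the reference range.
Everything matches except the specific gravity.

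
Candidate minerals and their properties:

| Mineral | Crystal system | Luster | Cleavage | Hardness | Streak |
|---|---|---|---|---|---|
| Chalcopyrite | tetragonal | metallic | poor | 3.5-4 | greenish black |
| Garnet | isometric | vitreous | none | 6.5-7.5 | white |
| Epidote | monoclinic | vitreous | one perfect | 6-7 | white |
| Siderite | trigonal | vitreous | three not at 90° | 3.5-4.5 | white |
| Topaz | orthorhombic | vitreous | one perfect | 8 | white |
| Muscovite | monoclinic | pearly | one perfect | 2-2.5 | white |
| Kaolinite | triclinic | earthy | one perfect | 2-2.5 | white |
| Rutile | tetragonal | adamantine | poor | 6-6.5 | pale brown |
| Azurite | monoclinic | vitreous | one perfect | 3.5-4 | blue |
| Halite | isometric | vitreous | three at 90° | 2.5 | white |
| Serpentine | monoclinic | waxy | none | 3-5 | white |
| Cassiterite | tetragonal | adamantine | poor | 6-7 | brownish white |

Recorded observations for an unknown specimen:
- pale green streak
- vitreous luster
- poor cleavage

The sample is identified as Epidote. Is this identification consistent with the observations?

Inconsistent

Pale green streak — Epidote has white streak; which does not match.
Vitreous luster — matches Epidote (vitreous luster).
Poor cleavage — Epidote has cleavage one perfect; which does not match.
2 of the observed properties are inconsistent with Epidote.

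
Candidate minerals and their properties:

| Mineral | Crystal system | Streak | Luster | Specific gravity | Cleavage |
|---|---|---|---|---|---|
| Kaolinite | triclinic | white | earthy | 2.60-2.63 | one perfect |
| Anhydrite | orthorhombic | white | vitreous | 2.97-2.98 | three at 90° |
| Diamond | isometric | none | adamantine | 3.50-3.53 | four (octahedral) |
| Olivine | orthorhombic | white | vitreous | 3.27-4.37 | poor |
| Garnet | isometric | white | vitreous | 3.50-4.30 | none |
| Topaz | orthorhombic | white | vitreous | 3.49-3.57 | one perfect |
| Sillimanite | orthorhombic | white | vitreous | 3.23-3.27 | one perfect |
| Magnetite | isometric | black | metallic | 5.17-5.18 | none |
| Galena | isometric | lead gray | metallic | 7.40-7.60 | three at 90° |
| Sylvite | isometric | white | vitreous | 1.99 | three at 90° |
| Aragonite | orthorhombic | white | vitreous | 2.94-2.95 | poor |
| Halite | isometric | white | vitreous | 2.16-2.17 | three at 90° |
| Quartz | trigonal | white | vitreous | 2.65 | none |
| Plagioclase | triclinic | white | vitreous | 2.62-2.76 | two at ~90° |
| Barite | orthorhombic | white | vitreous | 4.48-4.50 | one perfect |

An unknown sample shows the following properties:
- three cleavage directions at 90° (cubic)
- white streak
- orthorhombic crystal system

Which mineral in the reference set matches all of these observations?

Anhydrite

Three cleavage directions at 90° (cubic): Anhydrite, Galena, Sylvite, Halite remain.
White streak is inconsistent with Galena.
Orthorhombic crystal system: only Anhydrite remains.
Anhydrite is the sole remaining match.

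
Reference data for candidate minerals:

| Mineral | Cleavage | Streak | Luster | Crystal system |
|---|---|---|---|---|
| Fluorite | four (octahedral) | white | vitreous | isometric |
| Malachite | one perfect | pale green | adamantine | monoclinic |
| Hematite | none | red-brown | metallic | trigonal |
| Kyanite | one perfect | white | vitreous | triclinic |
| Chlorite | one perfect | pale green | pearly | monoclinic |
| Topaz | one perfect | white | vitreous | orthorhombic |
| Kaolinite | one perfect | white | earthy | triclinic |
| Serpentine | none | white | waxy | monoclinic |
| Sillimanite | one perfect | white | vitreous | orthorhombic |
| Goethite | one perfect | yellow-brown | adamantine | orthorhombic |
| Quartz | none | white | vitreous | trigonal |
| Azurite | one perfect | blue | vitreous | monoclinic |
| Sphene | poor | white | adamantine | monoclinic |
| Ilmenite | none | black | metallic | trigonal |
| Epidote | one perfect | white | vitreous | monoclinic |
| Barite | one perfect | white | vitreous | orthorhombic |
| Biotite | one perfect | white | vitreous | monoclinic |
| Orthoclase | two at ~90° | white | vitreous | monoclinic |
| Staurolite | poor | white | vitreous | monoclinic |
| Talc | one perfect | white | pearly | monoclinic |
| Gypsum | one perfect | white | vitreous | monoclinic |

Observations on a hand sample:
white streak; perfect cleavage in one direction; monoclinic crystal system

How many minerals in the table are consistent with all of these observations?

White streak rules out Malachite, Hematite, Chlorite, Goethite, Azurite, Ilmenite.
Perfect cleavage in one direction eliminates Fluorite, Serpentine, Quartz, Sphene, Orthoclase, Staurolite.
Monoclinic crystal system — only Epidote, Biotite, Talc, Gypsum remain.
The minerals that satisfy all observations are Biotite, Epidote, Gypsum, Talc.
That is 4 minerals.

4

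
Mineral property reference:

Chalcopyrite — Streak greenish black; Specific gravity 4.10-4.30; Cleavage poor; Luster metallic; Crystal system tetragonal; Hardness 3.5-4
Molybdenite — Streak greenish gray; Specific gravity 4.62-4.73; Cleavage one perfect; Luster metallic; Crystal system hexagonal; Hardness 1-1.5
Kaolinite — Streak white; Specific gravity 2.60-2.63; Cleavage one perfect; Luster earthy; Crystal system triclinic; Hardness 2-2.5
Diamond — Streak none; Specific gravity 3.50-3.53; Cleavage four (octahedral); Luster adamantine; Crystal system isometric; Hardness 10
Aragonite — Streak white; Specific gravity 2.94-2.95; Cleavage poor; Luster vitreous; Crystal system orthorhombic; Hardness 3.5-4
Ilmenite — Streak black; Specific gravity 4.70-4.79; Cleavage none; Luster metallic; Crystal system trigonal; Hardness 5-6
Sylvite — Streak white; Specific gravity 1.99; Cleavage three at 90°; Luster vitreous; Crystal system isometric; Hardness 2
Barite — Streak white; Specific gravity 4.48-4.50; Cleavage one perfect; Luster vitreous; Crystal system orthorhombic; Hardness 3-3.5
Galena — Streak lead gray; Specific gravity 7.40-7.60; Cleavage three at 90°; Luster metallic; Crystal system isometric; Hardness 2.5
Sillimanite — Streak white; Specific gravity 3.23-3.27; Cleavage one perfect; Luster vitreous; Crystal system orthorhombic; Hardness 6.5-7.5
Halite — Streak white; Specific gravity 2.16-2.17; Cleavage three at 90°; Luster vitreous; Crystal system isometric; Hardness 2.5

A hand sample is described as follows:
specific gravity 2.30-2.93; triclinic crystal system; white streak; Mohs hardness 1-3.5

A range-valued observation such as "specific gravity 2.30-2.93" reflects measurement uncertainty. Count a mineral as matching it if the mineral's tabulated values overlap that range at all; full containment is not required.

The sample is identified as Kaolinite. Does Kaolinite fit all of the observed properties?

Consistent

Specific gravity 2.30-2.93 — matches Kaolinite (SG 2.60-2.63).
Triclinic crystal system — matches Kaolinite (triclinic system).
White streak — matches Kaolinite (white streak).
Mohs hardness 1-3.5 — matches Kaolinite (hardness 2-2.5).
All observations are consistent with the tabulated values for Kaolinite.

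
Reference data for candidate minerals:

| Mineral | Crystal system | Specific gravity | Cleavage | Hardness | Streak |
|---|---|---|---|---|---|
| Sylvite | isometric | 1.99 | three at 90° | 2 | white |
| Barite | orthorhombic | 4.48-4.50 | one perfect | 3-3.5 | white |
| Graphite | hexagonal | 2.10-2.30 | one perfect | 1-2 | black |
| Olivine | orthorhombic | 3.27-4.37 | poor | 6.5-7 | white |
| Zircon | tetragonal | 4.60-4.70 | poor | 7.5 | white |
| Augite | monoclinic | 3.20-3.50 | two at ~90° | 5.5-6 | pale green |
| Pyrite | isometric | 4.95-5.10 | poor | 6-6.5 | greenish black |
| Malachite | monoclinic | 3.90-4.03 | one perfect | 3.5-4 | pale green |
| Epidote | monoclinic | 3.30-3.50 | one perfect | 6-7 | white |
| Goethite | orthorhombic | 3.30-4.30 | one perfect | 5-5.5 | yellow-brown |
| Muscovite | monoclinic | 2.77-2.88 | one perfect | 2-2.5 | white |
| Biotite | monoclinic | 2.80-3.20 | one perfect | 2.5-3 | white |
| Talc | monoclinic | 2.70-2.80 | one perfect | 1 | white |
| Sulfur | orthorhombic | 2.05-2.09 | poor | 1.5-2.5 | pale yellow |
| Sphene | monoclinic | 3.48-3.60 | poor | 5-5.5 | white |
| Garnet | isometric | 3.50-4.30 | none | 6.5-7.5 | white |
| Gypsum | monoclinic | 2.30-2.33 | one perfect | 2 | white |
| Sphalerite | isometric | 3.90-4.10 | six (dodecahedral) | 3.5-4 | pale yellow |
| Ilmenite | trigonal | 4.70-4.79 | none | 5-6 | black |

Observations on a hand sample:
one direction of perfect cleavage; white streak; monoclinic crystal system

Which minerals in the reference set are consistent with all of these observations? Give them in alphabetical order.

One direction of perfect cleavage — only Barite, Graphite, Malachite, Epidote, Goethite, Muscovite, Biotite, Talc, Gypsum remain.
White streak is inconsistent with Graphite, Malachite, Goethite.
Monoclinic crystal system eliminates Barite.
The minerals that satisfy all observations are Biotite, Epidote, Gypsum, Muscovite, Talc.

Biotite, Epidote, Gypsum, Muscovite, Talc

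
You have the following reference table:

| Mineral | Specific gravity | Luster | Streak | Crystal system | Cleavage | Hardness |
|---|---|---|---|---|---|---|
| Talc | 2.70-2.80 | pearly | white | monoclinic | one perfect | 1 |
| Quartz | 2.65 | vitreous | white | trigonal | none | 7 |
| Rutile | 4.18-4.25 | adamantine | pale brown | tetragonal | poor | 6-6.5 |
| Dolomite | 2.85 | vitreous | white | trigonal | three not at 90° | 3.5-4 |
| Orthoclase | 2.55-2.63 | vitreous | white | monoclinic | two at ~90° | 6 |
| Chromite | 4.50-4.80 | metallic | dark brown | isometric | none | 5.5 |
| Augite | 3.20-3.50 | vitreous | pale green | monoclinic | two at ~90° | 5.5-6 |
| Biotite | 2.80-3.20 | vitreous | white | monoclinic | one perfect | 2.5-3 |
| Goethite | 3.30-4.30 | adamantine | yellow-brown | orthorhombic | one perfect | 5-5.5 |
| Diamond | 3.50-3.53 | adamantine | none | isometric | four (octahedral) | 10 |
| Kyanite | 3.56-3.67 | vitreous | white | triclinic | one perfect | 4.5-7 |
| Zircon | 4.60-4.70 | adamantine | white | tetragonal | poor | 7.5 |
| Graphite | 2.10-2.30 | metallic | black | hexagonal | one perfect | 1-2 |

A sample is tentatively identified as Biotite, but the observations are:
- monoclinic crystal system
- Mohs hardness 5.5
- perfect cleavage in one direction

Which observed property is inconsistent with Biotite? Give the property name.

hardness

Monoclinic crystal system: Biotite has monoclinic system — consistent.
Mohs hardness 5.5: Biotite has hardness 2.5-3 — does not match.
Perfect cleavage in one direction: Biotite has cleavage one perfect — consistent.
Everything matches except the hardness.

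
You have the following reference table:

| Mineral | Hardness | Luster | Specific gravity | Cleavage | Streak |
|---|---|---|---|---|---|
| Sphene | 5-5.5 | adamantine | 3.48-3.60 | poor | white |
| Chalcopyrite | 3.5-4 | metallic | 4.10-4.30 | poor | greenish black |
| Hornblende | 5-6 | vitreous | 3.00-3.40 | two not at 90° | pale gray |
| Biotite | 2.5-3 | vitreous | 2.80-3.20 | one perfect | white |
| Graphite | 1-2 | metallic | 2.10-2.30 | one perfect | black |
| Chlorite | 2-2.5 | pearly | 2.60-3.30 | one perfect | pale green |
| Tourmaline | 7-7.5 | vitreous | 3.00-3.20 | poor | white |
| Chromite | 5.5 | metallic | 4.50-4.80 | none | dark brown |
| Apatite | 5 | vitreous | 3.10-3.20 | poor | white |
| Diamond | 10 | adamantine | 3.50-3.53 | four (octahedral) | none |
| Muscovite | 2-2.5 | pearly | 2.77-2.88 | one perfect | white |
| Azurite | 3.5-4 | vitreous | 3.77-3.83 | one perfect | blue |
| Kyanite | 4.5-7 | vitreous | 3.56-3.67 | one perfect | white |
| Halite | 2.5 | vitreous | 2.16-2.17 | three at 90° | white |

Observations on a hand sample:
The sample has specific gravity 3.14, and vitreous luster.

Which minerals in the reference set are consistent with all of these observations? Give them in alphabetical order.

Apatite, Biotite, Hornblende, Tourmaline

Specific gravity 3.14 — leaves Hornblende, Biotite, Chlorite, Tourmaline, Apatite.
Vitreous luster excludes Chlorite.
The minerals that satisfy all observations are Apatite, Biotite, Hornblende, Tourmaline.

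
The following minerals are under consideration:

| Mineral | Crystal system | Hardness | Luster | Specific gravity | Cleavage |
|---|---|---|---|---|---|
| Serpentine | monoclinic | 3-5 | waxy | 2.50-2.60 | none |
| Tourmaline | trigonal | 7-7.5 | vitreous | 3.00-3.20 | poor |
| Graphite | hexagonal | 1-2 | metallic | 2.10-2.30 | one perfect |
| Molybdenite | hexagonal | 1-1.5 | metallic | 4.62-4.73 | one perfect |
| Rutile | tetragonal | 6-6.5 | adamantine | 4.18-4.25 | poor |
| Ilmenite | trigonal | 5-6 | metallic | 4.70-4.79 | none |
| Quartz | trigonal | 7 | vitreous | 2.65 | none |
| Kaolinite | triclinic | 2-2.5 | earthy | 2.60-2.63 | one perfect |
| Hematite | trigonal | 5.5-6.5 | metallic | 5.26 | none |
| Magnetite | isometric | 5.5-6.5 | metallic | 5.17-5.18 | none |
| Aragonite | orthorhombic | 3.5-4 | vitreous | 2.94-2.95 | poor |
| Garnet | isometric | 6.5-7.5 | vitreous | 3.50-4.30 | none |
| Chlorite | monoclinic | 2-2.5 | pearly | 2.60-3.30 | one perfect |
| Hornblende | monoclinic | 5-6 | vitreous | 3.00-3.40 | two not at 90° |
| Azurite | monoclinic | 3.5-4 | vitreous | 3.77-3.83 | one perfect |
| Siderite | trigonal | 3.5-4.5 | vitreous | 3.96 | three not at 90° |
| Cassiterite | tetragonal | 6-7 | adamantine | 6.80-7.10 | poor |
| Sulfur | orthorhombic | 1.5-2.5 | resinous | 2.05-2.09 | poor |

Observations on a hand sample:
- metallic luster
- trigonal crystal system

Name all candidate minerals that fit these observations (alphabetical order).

Metallic luster: only Graphite, Molybdenite, Ilmenite, Hematite, Magnetite remain.
Trigonal crystal system: Ilmenite, Hematite remain.
The minerals that satisfy all observations are Hematite, Ilmenite.

Hematite, Ilmenite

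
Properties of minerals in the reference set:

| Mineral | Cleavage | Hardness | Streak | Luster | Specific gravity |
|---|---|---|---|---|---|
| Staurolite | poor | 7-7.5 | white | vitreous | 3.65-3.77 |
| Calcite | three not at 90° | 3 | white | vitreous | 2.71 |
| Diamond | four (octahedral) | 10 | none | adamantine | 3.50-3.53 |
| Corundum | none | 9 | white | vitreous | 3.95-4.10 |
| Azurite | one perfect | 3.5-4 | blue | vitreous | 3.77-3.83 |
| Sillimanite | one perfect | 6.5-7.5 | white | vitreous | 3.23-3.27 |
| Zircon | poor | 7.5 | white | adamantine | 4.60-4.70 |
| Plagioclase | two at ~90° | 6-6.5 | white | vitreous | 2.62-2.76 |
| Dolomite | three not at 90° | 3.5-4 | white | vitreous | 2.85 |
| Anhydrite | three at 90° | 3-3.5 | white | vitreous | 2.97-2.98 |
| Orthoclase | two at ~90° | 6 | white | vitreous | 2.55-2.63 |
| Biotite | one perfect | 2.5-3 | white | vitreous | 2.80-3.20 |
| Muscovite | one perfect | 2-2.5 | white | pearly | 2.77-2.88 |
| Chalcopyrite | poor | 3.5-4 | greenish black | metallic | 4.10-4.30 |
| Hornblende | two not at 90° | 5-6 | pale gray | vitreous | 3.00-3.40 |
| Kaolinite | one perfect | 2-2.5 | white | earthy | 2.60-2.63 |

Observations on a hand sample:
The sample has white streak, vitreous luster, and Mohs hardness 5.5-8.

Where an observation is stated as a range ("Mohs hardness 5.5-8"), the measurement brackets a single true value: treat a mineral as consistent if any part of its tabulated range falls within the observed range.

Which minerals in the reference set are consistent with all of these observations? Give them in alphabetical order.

Orthoclase, Plagioclase, Sillimanite, Staurolite

White streak eliminates Diamond, Azurite, Chalcopyrite, Hornblende.
Vitreous luster eliminates Zircon, Muscovite, Kaolinite.
Mohs hardness 5.5-8: only Staurolite, Sillimanite, Plagioclase, Orthoclase remain.
Remaining candidates: Orthoclase, Plagioclase, Sillimanite, Staurolite.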